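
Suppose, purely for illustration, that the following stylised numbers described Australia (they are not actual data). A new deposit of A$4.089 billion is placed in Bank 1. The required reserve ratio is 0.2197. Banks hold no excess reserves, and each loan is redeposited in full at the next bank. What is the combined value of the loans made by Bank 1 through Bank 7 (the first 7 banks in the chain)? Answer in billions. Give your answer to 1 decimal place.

Bank i lends (1 − rr)^i of the original deposit: Bank 1 lends 4.089·0.7803 ≈ 3.1906, Bank 2 lends 4.089·0.7803² ≈ 2.4897, and so on.
Summing a geometric series: total = 4.089·[0.7803·(1 − 0.7803^7) / (1 − 0.7803)] ≈ 11.9649 billion.

A$12.0 billion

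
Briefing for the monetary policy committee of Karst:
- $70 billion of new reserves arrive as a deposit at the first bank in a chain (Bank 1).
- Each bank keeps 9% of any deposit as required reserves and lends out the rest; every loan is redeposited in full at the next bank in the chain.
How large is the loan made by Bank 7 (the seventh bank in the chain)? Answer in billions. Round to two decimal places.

Each bank lends a fraction (1 − rr) = 0.9100 of the deposit it receives, so Bank 7 receives 70·0.9100^6 and lends 70·0.9100^7 ≈ 36.1733 billion.

$36.17 billion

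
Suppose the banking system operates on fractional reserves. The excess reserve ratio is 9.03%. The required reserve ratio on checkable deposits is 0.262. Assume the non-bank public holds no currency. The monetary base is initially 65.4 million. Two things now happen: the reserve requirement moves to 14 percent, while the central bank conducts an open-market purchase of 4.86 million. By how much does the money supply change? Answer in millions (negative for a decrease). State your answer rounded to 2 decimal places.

119.44 million

Before: m₁ = 1 / (0.262 + 0.0903) ≈ 2.83849, MB₁ = 65.4, so M₁ = 2.83849 × 65.4 ≈ 185.6372 million.
After: m₂ = 1 / (0.14 + 0.0903) ≈ 4.34216, MB₂ = 65.4 + 4.86 = 70.26, so M₂ = 4.34216 × 70.26 ≈ 305.0802 million.
ΔM = M₂ − M₁ = 305.0802 − 185.6372 = 119.443 million.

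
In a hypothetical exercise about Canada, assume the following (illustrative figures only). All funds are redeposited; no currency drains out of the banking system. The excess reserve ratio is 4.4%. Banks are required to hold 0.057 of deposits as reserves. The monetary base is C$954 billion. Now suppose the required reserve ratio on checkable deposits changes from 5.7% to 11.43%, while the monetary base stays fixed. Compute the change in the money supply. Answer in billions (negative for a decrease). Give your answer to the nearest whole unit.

Initially m₁ = 1 / (0.057 + 0.044) ≈ 9.9010, so M₁ = 9.9010 × 954 = 9445.554 billion.
After the change m₂ = 1 / (0.1143 + 0.044) ≈ 6.3171, so M₂ = 6.3171 × 954 = 6026.5134 billion.
ΔM = M₂ − M₁ = 6026.5134 − 9445.554 = -3419.0406 billion.

-3419 billion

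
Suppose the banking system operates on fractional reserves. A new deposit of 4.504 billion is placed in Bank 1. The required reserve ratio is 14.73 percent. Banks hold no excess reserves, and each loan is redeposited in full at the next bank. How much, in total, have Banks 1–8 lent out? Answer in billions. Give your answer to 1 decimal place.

Bank i lends (1 − rr)^i of the original deposit: Bank 1 lends 4.504·0.8527 ≈ 3.8406, Bank 2 lends 4.504·0.8527² ≈ 3.2748, and so on.
Summing a geometric series: total = 4.504·[0.8527·(1 − 0.8527^8) / (1 − 0.8527)] ≈ 18.7858 billion.

18.8 billion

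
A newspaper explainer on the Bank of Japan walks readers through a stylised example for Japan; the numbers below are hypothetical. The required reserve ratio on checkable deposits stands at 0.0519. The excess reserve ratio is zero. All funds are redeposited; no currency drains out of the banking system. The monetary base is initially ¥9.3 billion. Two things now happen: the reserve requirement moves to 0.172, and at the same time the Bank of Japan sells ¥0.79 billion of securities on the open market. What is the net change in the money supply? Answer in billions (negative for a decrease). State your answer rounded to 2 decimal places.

-129.71 billion

Before: m₁ = 1 / (0.0519) ≈ 19.2678, MB₁ = 9.3, so M₁ = 19.2678 × 9.3 ≈ 179.1905 billion.
After: m₂ = 1 / (0.172) ≈ 5.8140, MB₂ = 9.3 − 0.79 = 8.51, so M₂ = 5.8140 × 8.51 ≈ 49.4771 billion.
ΔM = M₂ − M₁ = 49.4771 − 179.1905 = -129.7134 billion.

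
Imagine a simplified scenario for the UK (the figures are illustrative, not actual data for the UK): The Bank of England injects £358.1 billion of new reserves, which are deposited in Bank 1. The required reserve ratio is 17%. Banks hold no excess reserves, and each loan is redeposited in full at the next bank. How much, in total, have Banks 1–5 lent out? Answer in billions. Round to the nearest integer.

£1060 billion

Bank i lends (1 − rr)^i of the original deposit: Bank 1 lends 358.1·0.8300 = 297.2230, Bank 2 lends 358.1·0.8300² ≈ 246.6951, and so on.
Summing a geometric series: total = 358.1·[0.8300·(1 − 0.8300^5) / (1 − 0.8300)] ≈ 1059.6803 billion.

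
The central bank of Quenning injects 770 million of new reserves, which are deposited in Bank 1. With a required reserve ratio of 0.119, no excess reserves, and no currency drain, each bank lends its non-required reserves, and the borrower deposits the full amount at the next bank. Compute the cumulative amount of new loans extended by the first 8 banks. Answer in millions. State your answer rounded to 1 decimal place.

3631.7 million

Bank i lends (1 − rr)^i of the original deposit: Bank 1 lends 770·0.8810 = 678.3700, Bank 2 lends 770·0.8810² ≈ 597.6440, and so on.
Summing a geometric series: total = 770·[0.8810·(1 − 0.8810^8) / (1 − 0.8810)] ≈ 3631.7481 million.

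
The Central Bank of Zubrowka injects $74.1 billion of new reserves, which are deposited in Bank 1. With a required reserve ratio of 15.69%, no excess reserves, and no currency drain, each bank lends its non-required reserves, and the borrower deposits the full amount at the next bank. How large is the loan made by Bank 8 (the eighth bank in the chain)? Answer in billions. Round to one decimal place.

Each bank lends a fraction (1 − rr) = 0.8431 of the deposit it receives, so Bank 8 receives 74.1·0.8431^7 and lends 74.1·0.8431^8 ≈ 18.9169 billion.

$18.9 billion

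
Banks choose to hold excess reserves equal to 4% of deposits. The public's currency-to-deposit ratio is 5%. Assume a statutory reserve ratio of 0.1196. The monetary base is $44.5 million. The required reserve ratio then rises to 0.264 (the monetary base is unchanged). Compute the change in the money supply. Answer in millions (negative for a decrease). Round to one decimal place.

-90.9 million

Initially m₁ = (1 + 0.05) / (0.1196 + 0.04 + 0.05) ≈ 5.0095, so M₁ = 5.0095 × 44.5 ≈ 222.9228 million.
After the change m₂ = (1 + 0.05) / (0.264 + 0.04 + 0.05) ≈ 2.9661, so M₂ = 2.9661 × 44.5 ≈ 131.9914 million.
ΔM = M₂ − M₁ = 131.9914 − 222.9228 = -90.9314 million.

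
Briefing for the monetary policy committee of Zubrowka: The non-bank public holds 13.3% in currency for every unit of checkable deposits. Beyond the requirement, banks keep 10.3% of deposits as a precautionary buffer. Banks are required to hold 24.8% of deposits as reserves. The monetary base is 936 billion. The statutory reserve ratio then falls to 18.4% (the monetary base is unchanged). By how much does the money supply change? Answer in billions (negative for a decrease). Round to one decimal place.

Initially m₁ = (1 + 0.133) / (0.248 + 0.103 + 0.133) ≈ 2.34091, so M₁ = 2.34091 × 936 ≈ 2191.0918 billion.
After the change m₂ = (1 + 0.133) / (0.184 + 0.103 + 0.133) ≈ 2.69762, so M₂ = 2.69762 × 936 ≈ 2524.9723 billion.
ΔM = M₂ − M₁ = 2524.9723 − 2191.0918 = 333.8805 billion.

333.9 billion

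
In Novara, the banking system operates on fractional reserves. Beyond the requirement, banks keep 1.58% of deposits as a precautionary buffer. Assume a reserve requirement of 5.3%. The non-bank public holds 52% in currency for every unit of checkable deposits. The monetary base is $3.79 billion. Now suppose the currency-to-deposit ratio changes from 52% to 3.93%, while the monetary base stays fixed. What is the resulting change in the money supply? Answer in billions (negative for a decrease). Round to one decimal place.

Initially m₁ = (1 + 0.52) / (0.053 + 0.0158 + 0.52) ≈ 2.5815, so M₁ = 2.5815 × 3.79 ≈ 9.7839 billion.
After the change m₂ = (1 + 0.0393) / (0.053 + 0.0158 + 0.0393) ≈ 9.6142, so M₂ = 9.6142 × 3.79 ≈ 36.4378 billion.
ΔM = M₂ − M₁ = 36.4378 − 9.7839 = 26.6539 billion.

$26.7 billion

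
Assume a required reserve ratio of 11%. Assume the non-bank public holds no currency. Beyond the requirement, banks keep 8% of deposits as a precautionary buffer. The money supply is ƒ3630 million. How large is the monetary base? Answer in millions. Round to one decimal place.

The money multiplier is m = 1 / (rr + e) = 1 / (0.11 + 0.08) ≈ 5.263158.
MB = M / m = 3630 / 5.263158 ≈ 689.7 million.

ƒ689.7 million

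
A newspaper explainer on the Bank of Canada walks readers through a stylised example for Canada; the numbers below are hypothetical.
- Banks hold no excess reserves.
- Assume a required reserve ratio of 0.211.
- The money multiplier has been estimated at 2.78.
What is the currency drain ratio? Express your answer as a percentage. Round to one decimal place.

23.2%

Using m = 2.78. From m = (1 + c)/(c + rr + e), rearranging gives 1 + c = m·(c + rr + e), so c·(1 − m) = m·(rr + e) − 1.
Hence c = [m·(rr + e) − 1]/(1 − m) = [2.78 × (0.211 + 0) − 1] / (1 − 2.78) ≈ 0.232258.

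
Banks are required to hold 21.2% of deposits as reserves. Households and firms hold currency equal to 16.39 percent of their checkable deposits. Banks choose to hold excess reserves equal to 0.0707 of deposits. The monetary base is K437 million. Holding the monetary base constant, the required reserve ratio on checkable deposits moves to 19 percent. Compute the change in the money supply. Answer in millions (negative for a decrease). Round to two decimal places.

K59.01 million

Initially m₁ = (1 + 0.1639) / (0.212 + 0.0707 + 0.1639) ≈ 2.606135, so M₁ = 2.606135 × 437 ≈ 1138.881 million.
After the change m₂ = (1 + 0.1639) / (0.19 + 0.0707 + 0.1639) ≈ 2.741168, so M₂ = 2.741168 × 437 ≈ 1197.8904 million.
ΔM = M₂ − M₁ = 1197.8904 − 1138.881 = 59.0094 million.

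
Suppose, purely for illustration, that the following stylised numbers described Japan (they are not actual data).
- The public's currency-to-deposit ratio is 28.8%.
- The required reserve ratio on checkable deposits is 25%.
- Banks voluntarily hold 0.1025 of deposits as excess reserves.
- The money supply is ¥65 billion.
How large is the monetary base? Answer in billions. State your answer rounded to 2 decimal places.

The money multiplier is m = (1 + c) / (rr + e + c) = (1 + 0.288) / (0.25 + 0.1025 + 0.288) ≈ 2.01093.
MB = M / m = 65 / 2.01093 ≈ 32.3234 billion.

¥32.32 billion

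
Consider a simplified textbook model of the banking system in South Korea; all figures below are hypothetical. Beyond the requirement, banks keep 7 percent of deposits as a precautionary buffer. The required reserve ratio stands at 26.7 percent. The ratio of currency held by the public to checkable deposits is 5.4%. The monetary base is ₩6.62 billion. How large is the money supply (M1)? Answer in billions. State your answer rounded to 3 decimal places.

The money multiplier is m = (1 + c) / (rr + e + c) = (1 + 0.054) / (0.267 + 0.07 + 0.054) ≈ 2.69565.
So M = m × MB = 2.69565 × 6.62 ≈ 17.8452 billion.

₩17.845 billion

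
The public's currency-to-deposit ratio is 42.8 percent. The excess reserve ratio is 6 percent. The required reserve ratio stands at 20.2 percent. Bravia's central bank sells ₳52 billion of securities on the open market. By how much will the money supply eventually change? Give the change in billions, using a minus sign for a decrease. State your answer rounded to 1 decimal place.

-107.6 billion

The money multiplier is m = (1 + c) / (rr + e + c) = (1 + 0.428) / (0.202 + 0.06 + 0.428) ≈ 2.0696.
The sale removes 52 billion of base, so ΔM = m × ΔMB = 2.0696 × (−52) = -107.6192 billion.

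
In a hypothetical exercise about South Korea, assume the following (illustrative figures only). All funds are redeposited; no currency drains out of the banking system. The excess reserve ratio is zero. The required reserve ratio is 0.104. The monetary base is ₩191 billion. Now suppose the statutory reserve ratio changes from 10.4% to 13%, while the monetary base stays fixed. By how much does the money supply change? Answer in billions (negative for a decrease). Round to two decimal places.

Initially m₁ = 1 / (0.104) ≈ 9.615385, so M₁ = 9.615385 × 191 ≈ 1836.5385 billion.
After the change m₂ = 1 / (0.13) ≈ 7.692308, so M₂ = 7.692308 × 191 ≈ 1469.2308 billion.
ΔM = M₂ − M₁ = 1469.2308 − 1836.5385 = -367.3077 billion.

-367.31 billion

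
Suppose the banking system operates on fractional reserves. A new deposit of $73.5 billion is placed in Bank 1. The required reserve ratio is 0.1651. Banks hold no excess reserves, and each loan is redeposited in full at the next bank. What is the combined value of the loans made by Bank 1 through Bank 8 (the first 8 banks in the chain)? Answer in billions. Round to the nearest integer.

$284 billion

Bank i lends (1 − rr)^i of the original deposit: Bank 1 lends 73.5·0.8349 ≈ 61.3651, Bank 2 lends 73.5·0.8349² ≈ 51.2338, and so on.
Summing a geometric series: total = 73.5·[0.8349·(1 − 0.8349^8) / (1 − 0.8349)] ≈ 283.9341 billion.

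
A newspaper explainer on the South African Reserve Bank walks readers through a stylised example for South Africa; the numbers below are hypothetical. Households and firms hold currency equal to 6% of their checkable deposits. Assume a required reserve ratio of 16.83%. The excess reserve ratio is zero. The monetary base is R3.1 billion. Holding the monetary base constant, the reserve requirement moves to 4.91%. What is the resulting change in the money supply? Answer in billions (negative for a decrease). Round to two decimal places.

R15.73 billion

Initially m₁ = (1 + 0.06) / (0.1683 + 0.06) ≈ 4.6430, so M₁ = 4.6430 × 3.1 = 14.3933 billion.
After the change m₂ = (1 + 0.06) / (0.0491 + 0.06) ≈ 9.7159, so M₂ = 9.7159 × 3.1 ≈ 30.1193 billion.
ΔM = M₂ − M₁ = 30.1193 − 14.3933 = 15.726 billion.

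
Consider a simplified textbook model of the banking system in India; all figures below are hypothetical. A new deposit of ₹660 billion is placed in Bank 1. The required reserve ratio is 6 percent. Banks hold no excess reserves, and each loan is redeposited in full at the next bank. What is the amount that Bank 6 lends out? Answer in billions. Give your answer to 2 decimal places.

Each bank lends a fraction (1 − rr) = 0.9400 of the deposit it receives, so Bank 6 receives 660·0.9400^5 and lends 660·0.9400^6 ≈ 455.3141 billion.

₹455.31 billion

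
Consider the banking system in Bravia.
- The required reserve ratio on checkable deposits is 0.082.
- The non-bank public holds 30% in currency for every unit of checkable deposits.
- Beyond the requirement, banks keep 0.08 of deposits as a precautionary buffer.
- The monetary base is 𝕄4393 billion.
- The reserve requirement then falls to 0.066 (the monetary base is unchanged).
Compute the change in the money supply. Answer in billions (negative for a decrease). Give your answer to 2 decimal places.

Initially m₁ = (1 + 0.3) / (0.082 + 0.08 + 0.3) ≈ 2.8138528, so M₁ = 2.8138528 × 4393 ≈ 12361.2554 billion.
After the change m₂ = (1 + 0.3) / (0.066 + 0.08 + 0.3) ≈ 2.9147982, so M₂ = 2.9147982 × 4393 ≈ 12804.7085 billion.
ΔM = M₂ − M₁ = 12804.7085 − 12361.2554 = 443.4531 billion.

𝕄443.45 billion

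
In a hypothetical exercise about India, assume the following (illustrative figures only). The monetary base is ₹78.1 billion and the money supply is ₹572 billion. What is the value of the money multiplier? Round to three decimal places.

The money multiplier is m = M / MB = 572 / 78.1 ≈ 7.32394.

7.324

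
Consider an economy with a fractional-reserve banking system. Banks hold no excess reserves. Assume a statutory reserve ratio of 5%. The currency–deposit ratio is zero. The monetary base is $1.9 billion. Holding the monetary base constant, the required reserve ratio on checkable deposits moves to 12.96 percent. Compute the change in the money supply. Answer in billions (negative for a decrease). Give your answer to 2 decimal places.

Initially m₁ = 1 / (0.05) = 20, so M₁ = 20 × 1.9 = 38 billion.
After the change m₂ = 1 / (0.1296) ≈ 7.7160, so M₂ = 7.7160 × 1.9 = 14.6604 billion.
ΔM = M₂ − M₁ = 14.6604 − 38 = -23.3396 billion.

-23.34 billion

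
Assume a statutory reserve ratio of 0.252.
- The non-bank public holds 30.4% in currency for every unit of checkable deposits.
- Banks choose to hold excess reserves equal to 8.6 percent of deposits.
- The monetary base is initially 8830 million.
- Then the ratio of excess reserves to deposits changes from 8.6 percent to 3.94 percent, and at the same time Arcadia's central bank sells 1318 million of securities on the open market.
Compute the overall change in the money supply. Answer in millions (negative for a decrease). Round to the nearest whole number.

Before: m₁ = (1 + 0.304) / (0.252 + 0.086 + 0.304) ≈ 2.03115, MB₁ = 8830, so M₁ = 2.03115 × 8830 = 17935.0545 million.
After: m₂ = (1 + 0.304) / (0.252 + 0.0394 + 0.304) ≈ 2.19012, MB₂ = 8830 − 1318 = 7512, so M₂ = 2.19012 × 7512 ≈ 16452.1814 million.
ΔM = M₂ − M₁ = 16452.1814 − 17935.0545 = -1482.8731 million.

-1483 million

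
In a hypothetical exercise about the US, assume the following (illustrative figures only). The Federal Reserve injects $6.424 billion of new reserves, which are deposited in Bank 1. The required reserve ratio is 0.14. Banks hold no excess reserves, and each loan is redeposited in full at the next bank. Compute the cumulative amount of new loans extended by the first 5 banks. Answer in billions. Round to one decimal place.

$20.9 billion

Bank i lends (1 − rr)^i of the original deposit: Bank 1 lends 6.424·0.8600 ≈ 5.5246, Bank 2 lends 6.424·0.8600² ≈ 4.7512, and so on.
Summing a geometric series: total = 6.424·[0.8600·(1 − 0.8600^5) / (1 − 0.8600)] ≈ 20.8979 billion.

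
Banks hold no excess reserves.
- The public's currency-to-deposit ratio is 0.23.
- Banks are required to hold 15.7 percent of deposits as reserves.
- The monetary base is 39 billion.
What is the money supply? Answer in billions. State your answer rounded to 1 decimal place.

The money multiplier is m = (1 + c) / (rr + c) = (1 + 0.23) / (0.157 + 0.23) ≈ 3.1783.
So M = m × MB = 3.1783 × 39 = 123.9537 billion.

124.0 billion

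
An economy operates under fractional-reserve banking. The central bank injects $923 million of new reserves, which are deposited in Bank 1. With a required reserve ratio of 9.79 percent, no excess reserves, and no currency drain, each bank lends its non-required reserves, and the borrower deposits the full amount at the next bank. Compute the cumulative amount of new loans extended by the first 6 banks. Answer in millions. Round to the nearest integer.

Bank i lends (1 − rr)^i of the original deposit: Bank 1 lends 923·0.9021 = 832.6383, Bank 2 lends 923·0.9021² ≈ 751.1230, and so on.
Summing a geometric series: total = 923·[0.9021·(1 − 0.9021^6) / (1 − 0.9021)] ≈ 3921.4397 million.

$3921 million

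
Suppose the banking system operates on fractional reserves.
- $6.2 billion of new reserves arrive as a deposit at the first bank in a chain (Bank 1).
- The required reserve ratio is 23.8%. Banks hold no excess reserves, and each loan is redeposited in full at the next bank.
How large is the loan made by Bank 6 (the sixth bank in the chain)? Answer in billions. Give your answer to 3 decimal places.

$1.214 billion

Each bank lends a fraction (1 − rr) = 0.7620 of the deposit it receives, so Bank 6 receives 6.2·0.7620^5 and lends 6.2·0.7620^6 ≈ 1.2137 billion.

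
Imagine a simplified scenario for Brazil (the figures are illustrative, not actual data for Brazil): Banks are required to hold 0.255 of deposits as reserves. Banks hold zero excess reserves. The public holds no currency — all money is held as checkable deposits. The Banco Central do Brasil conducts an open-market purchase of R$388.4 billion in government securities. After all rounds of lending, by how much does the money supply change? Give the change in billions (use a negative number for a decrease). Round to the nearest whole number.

R$1523 billion

The simple money multiplier is m = 1/rr = 1/0.255 ≈ 3.9216.
An open-market purchase increases the monetary base by 388.4 billion, so ΔM = m × ΔMB = 3.9216 × 388.4 ≈ 1523.1494 billion.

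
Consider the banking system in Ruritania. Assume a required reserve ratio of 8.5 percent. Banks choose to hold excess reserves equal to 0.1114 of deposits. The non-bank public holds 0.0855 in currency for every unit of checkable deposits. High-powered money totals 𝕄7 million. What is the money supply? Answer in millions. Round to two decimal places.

𝕄26.95 million

The money multiplier is m = (1 + c) / (rr + e + c) = (1 + 0.0855) / (0.085 + 0.1114 + 0.0855) ≈ 3.8507.
So M = m × MB = 3.8507 × 7 = 26.9549 million.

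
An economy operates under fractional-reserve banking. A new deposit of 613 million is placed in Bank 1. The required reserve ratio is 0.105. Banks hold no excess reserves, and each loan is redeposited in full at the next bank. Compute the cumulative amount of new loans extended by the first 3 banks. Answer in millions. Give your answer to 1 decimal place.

Bank i lends (1 − rr)^i of the original deposit: Bank 1 lends 613·0.8950 = 548.6350, Bank 2 lends 613·0.8950² ≈ 491.0283, and so on.
Summing a geometric series: total = 613·[0.8950·(1 − 0.8950^3) / (1 − 0.8950)] ≈ 1479.1337 million.

1479.1 million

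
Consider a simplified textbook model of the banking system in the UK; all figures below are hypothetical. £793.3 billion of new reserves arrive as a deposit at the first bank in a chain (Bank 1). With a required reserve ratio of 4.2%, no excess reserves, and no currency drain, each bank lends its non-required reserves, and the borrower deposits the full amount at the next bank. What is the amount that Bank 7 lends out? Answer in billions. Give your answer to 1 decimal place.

Each bank lends a fraction (1 − rr) = 0.9580 of the deposit it receives, so Bank 7 receives 793.3·0.9580^6 and lends 793.3·0.9580^7 ≈ 587.4840 billion.

£587.5 billion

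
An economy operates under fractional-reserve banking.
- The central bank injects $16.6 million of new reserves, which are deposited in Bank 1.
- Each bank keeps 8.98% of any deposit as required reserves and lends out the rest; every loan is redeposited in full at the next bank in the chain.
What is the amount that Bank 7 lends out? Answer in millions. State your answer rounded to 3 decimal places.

Each bank lends a fraction (1 − rr) = 0.9102 of the deposit it receives, so Bank 7 receives 16.6·0.9102^6 and lends 16.6·0.9102^7 ≈ 8.5914 million.

$8.591 million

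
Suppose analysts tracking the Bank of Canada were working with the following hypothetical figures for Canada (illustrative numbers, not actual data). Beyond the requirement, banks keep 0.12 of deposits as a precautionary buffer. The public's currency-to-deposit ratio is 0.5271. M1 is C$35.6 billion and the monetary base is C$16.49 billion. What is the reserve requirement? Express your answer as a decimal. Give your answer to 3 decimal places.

0.060

Using m = M/MB = 35.6/16.49 ≈ 2.158884. Since m = (1 + c)/(c + rr + e), the denominator satisfies c + rr + e = (1 + c)/m = (1 + 0.5271) / 2.158884 ≈ 0.707356.
With c = 0.5271 and e = 0.12, the reserve requirement is 0.707356 − 0.5271 − 0.12 = 0.060256.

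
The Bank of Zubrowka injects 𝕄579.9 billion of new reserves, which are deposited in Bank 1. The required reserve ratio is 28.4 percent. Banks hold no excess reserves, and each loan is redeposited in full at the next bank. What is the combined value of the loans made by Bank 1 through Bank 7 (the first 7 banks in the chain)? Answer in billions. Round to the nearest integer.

𝕄1321 billion

Bank i lends (1 − rr)^i of the original deposit: Bank 1 lends 579.9·0.7160 = 415.2084, Bank 2 lends 579.9·0.7160² ≈ 297.2892, and so on.
Summing a geometric series: total = 579.9·[0.7160·(1 − 0.7160^7) / (1 − 0.7160)] ≈ 1320.9625 billion.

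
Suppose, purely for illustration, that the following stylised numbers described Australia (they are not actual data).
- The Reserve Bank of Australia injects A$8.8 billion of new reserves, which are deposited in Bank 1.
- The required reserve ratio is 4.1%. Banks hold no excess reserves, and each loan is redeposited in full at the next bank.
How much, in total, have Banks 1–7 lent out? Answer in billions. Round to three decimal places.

A$52.285 billion

Bank i lends (1 − rr)^i of the original deposit: Bank 1 lends 8.8·0.9590 = 8.4392, Bank 2 lends 8.8·0.9590² ≈ 8.0932, and so on.
Summing a geometric series: total = 8.8·[0.9590·(1 − 0.9590^7) / (1 − 0.9590)] ≈ 52.2849 billion.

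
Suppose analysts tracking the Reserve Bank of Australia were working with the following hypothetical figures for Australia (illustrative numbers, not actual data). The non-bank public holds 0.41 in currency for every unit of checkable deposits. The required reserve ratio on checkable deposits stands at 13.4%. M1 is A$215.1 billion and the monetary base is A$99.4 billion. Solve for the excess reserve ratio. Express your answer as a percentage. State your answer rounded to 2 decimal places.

Using m = M/MB = 215.1/99.4 ≈ 2.163984. Since m = (1 + c)/(c + rr + e), the denominator satisfies c + rr + e = (1 + c)/m = (1 + 0.41) / 2.163984 ≈ 0.651576.
With c = 0.41 and rr = 0.134, the excess reserve ratio is 0.651576 − 0.41 − 0.134 = 0.107576.

10.76%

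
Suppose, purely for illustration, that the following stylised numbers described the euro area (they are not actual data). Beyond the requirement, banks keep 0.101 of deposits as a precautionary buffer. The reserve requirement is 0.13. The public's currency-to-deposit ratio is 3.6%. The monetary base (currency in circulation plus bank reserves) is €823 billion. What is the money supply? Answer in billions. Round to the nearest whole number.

€3193 billion

The money multiplier is m = (1 + c) / (rr + e + c) = (1 + 0.036) / (0.13 + 0.101 + 0.036) ≈ 3.8801.
So M = m × MB = 3.8801 × 823 = 3193.3223 billion.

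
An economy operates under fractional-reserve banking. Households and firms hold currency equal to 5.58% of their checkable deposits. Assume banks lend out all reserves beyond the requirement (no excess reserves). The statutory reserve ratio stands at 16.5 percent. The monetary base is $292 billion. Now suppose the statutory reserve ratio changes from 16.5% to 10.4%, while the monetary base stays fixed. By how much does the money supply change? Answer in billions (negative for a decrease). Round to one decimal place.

$533.0 billion

Initially m₁ = (1 + 0.0558) / (0.165 + 0.0558) ≈ 4.78170, so M₁ = 4.78170 × 292 = 1396.2564 billion.
After the change m₂ = (1 + 0.0558) / (0.104 + 0.0558) ≈ 6.60701, so M₂ = 6.60701 × 292 ≈ 1929.2469 billion.
ΔM = M₂ − M₁ = 1929.2469 − 1396.2564 = 532.9905 billion.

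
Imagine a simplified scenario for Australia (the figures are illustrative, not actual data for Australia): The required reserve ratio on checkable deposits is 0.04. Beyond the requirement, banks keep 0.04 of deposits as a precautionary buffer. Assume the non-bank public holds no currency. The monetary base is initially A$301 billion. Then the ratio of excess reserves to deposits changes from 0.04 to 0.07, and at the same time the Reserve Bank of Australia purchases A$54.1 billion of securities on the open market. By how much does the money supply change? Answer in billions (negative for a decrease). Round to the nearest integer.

Before: m₁ = 1 / (0.04 + 0.04) = 12.5, MB₁ = 301, so M₁ = 12.5 × 301 = 3762.5 billion.
After: m₂ = 1 / (0.04 + 0.07) ≈ 9.0909, MB₂ = 301 + 54.1 = 355.1, so M₂ = 9.0909 × 355.1 ≈ 3228.1786 billion.
ΔM = M₂ − M₁ = 3228.1786 − 3762.5 = -534.3214 billion.

-534 billion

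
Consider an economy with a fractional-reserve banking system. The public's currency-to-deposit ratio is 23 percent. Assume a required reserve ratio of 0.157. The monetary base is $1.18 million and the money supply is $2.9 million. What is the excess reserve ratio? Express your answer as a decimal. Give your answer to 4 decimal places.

Using m = M/MB = 2.9/1.18 ≈ 2.457627. Since m = (1 + c)/(c + rr + e), the denominator satisfies c + rr + e = (1 + c)/m = (1 + 0.23) / 2.457627 ≈ 0.500483.
With c = 0.23 and rr = 0.157, the excess reserve ratio is 0.500483 − 0.23 − 0.157 = 0.113483.

0.1135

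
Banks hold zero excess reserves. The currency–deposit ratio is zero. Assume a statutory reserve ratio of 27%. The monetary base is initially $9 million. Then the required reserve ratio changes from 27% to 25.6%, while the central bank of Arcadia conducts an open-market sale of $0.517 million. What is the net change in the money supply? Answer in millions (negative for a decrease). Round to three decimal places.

Before: m₁ = 1 / (0.27) ≈ 3.70370, MB₁ = 9, so M₁ = 3.70370 × 9 = 33.3333 million.
After: m₂ = 1 / (0.256) = 3.90625, MB₂ = 9 − 0.517 = 8.483, so M₂ = 3.90625 × 8.483 ≈ 33.1367 million.
ΔM = M₂ − M₁ = 33.1367 − 33.3333 = -0.1966 million.

-0.197 million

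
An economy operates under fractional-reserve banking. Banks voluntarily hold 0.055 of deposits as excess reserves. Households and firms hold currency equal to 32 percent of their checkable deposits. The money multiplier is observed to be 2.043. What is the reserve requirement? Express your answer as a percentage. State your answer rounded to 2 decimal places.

27.11%

Using m = 2.043. Since m = (1 + c)/(c + rr + e), the denominator satisfies c + rr + e = (1 + c)/m = (1 + 0.32) / 2.043 ≈ 0.646109.
With c = 0.32 and e = 0.055, the reserve requirement is 0.646109 − 0.32 − 0.055 = 0.271109.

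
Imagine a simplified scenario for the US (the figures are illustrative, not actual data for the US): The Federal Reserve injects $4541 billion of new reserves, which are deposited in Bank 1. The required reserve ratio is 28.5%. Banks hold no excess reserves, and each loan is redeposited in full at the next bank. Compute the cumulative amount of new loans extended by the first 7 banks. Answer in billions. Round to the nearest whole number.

Bank i lends (1 − rr)^i of the original deposit: Bank 1 lends 4541·0.7150 = 3246.8150, Bank 2 lends 4541·0.7150² ≈ 2321.4727, and so on.
Summing a geometric series: total = 4541·[0.7150·(1 − 0.7150^7) / (1 − 0.7150)] ≈ 10304.0174 billion.

$10304 billion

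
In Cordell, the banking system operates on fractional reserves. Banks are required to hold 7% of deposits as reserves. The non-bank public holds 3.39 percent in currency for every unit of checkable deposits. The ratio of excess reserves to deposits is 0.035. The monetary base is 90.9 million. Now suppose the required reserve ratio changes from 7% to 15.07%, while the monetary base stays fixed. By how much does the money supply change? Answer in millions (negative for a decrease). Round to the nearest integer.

Initially m₁ = (1 + 0.0339) / (0.07 + 0.035 + 0.0339) ≈ 7.4435, so M₁ = 7.4435 × 90.9 ≈ 676.6142 million.
After the change m₂ = (1 + 0.0339) / (0.1507 + 0.035 + 0.0339) ≈ 4.7081, so M₂ = 4.7081 × 90.9 ≈ 427.9663 million.
ΔM = M₂ − M₁ = 427.9663 − 676.6142 = -248.6479 million.

-249 million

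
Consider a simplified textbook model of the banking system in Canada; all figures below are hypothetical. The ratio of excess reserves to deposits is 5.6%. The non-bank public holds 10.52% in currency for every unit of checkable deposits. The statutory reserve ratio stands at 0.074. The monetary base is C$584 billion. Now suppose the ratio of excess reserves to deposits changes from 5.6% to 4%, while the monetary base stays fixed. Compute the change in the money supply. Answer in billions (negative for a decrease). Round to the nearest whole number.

C$200 billion

Initially m₁ = (1 + 0.1052) / (0.074 + 0.056 + 0.1052) ≈ 4.6990, so M₁ = 4.6990 × 584 = 2744.216 billion.
After the change m₂ = (1 + 0.1052) / (0.074 + 0.04 + 0.1052) ≈ 5.0420, so M₂ = 5.0420 × 584 = 2944.528 billion.
ΔM = M₂ − M₁ = 2944.528 − 2744.216 = 200.312 billion.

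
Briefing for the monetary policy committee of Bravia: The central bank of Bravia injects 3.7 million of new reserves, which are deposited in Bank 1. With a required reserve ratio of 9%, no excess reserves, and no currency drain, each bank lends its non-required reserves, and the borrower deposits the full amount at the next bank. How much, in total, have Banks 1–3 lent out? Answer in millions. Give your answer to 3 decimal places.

Bank i lends (1 − rr)^i of the original deposit: Bank 1 lends 3.7·0.9100 = 3.3670, Bank 2 lends 3.7·0.9100² ≈ 3.0640, and so on.
Summing a geometric series: total = 3.7·[0.9100·(1 − 0.9100^3) / (1 − 0.9100)] ≈ 9.2192 million.

9.219 million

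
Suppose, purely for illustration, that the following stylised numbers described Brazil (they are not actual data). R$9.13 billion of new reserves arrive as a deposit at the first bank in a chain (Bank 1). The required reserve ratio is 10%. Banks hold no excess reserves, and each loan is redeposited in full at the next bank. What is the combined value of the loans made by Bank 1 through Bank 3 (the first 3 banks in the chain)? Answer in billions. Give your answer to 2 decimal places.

Bank i lends (1 − rr)^i of the original deposit: Bank 1 lends 9.13·0.9000 = 8.2170, Bank 2 lends 9.13·0.9000² = 7.3953, and so on.
Summing a geometric series: total = 9.13·[0.9000·(1 − 0.9000^3) / (1 − 0.9000)] ≈ 22.2681 billion.

R$22.27 billion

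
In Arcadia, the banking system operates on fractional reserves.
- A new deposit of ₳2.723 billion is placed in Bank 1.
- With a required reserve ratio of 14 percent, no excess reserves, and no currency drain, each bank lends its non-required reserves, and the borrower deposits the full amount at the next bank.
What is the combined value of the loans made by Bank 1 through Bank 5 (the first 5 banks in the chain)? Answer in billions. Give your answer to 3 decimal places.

₳8.858 billion

Bank i lends (1 − rr)^i of the original deposit: Bank 1 lends 2.723·0.8600 ≈ 2.3418, Bank 2 lends 2.723·0.8600² ≈ 2.0139, and so on.
Summing a geometric series: total = 2.723·[0.8600·(1 − 0.8600^5) / (1 − 0.8600)] ≈ 8.8582 billion.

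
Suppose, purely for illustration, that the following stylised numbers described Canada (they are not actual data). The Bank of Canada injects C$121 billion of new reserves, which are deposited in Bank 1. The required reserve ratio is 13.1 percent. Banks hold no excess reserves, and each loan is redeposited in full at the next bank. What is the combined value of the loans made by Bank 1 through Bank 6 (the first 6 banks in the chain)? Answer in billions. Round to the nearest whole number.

Bank i lends (1 − rr)^i of the original deposit: Bank 1 lends 121·0.8690 = 105.1490, Bank 2 lends 121·0.8690² ≈ 91.3745, and so on.
Summing a geometric series: total = 121·[0.8690·(1 − 0.8690^6) / (1 − 0.8690)] ≈ 457.0014 billion.

C$457 billion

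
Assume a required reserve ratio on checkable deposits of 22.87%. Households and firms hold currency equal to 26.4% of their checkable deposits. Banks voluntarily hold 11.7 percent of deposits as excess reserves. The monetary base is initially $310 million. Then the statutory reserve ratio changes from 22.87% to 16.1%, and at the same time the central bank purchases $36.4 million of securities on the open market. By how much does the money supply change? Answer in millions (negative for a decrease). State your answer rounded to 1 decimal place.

$165.2 million

Before: m₁ = (1 + 0.264) / (0.2287 + 0.117 + 0.264) ≈ 2.07315, MB₁ = 310, so M₁ = 2.07315 × 310 = 642.6765 million.
After: m₂ = (1 + 0.264) / (0.161 + 0.117 + 0.264) ≈ 2.33210, MB₂ = 310 + 36.4 = 346.4, so M₂ = 2.33210 × 346.4 ≈ 807.8394 million.
ΔM = M₂ − M₁ = 807.8394 − 642.6765 = 165.1629 million.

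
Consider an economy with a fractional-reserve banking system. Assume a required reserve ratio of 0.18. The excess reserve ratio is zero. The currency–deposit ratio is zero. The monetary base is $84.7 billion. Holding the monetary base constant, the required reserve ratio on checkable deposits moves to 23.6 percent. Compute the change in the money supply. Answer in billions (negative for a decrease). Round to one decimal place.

-111.7 billion

Initially m₁ = 1 / (0.18) ≈ 5.5556, so M₁ = 5.5556 × 84.7 ≈ 470.5593 billion.
After the change m₂ = 1 / (0.236) ≈ 4.2373, so M₂ = 4.2373 × 84.7 ≈ 358.8993 billion.
ΔM = M₂ − M₁ = 358.8993 − 470.5593 = -111.66 billion.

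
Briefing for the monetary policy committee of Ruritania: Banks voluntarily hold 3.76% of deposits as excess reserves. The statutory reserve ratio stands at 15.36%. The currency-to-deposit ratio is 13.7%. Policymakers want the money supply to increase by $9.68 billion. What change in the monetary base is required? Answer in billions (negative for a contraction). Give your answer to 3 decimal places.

$2.794 billion

The money multiplier is m = (1 + c) / (rr + e + c) = (1 + 0.137) / (0.1536 + 0.0376 + 0.137) ≈ 3.46435.
ΔMB = ΔM / m = (+9.68) / 3.46435 ≈ 2.7942 billion.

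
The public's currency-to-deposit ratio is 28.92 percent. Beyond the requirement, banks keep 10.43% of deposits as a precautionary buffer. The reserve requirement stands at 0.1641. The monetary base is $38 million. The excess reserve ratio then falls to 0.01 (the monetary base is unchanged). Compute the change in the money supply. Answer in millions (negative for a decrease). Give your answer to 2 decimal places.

$17.88 million

Initially m₁ = (1 + 0.2892) / (0.1641 + 0.1043 + 0.2892) ≈ 2.31205, so M₁ = 2.31205 × 38 = 87.8579 million.
After the change m₂ = (1 + 0.2892) / (0.1641 + 0.01 + 0.2892) ≈ 2.78265, so M₂ = 2.78265 × 38 = 105.7407 million.
ΔM = M₂ − M₁ = 105.7407 − 87.8579 = 17.8828 million.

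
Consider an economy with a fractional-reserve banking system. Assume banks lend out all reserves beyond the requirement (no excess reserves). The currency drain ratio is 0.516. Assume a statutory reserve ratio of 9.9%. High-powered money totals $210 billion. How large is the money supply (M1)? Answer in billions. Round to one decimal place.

The money multiplier is m = (1 + c) / (rr + c) = (1 + 0.516) / (0.099 + 0.516) ≈ 2.46504.
So M = m × MB = 2.46504 × 210 = 517.6584 billion.

$517.7 billion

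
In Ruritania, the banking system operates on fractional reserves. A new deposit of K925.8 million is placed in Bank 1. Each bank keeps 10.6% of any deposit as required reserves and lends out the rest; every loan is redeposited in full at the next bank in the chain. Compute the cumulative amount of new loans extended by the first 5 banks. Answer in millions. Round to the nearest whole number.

Bank i lends (1 − rr)^i of the original deposit: Bank 1 lends 925.8·0.8940 = 827.6652, Bank 2 lends 925.8·0.8940² ≈ 739.9327, and so on.
Summing a geometric series: total = 925.8·[0.8940·(1 − 0.8940^5) / (1 − 0.8940)] ≈ 3349.1730 million.

K3349 million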